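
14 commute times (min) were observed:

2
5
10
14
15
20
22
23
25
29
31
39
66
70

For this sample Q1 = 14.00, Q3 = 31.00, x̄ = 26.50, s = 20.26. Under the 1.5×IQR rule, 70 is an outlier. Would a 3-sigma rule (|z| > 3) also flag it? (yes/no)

no

z = (70 − 26.50) / 20.26 = 2.15.
|z| = 2.15 ≤ 3.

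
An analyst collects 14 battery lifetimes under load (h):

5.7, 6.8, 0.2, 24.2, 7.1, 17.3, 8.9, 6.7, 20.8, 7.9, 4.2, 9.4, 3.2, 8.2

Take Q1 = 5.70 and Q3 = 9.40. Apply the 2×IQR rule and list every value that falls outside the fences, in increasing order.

IQR = Q3 − Q1 = 9.40 − 5.70 = 3.70.
Lower fence = Q1 − 2·IQR = 5.70 − 7.40 = -1.70.
Upper fence = Q3 + 2·IQR = 9.40 + 7.40 = 16.80.
17.3 > 16.80 → outlier.
20.8 > 16.80 → outlier.
24.2 > 16.80 → outlier.
All remaining values lie within [-1.70, 16.80].

17.3, 20.8, 24.2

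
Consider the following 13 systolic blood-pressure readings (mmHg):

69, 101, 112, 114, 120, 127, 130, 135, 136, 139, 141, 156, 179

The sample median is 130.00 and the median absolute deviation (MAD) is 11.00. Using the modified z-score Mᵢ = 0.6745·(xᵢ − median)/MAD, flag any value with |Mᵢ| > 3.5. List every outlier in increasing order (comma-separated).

|Mᵢ| > 3.5 ⇔ |xᵢ − 130.00| > 3.5·11.00/0.6745 = 57.08.
So outliers lie outside [72.92, 187.08].
69: M = -3.74 → outlier.

69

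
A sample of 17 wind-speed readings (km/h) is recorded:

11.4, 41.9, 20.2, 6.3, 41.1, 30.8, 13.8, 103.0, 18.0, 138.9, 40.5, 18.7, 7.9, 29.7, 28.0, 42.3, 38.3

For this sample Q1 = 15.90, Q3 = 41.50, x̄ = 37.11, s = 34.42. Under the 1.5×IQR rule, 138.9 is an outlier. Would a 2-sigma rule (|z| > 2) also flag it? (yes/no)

yes

z = (138.9 − 37.11) / 34.42 = 2.96.
|z| = 2.96 > 2.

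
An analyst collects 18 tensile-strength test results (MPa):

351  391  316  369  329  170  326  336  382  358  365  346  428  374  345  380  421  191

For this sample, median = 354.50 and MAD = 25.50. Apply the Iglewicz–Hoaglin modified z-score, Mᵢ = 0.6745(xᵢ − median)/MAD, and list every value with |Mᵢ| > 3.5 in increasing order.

|Mᵢ| > 3.5 ⇔ |xᵢ − 354.50| > 3.5·25.50/0.6745 = 132.32.
So outliers lie outside [222.18, 486.82].
170: M = -4.88 → outlier.
191: M = -4.32 → outlier.

170, 191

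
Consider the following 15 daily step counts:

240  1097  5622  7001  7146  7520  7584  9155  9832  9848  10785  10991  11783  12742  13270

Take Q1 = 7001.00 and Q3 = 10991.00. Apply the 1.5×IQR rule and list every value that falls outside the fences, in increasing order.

IQR = Q3 − Q1 = 10991.00 − 7001.00 = 3990.00.
Lower fence = Q1 − 1.5·IQR = 7001.00 − 5985.00 = 1016.00.
Upper fence = Q3 + 1.5·IQR = 10991.00 + 5985.00 = 16976.00.
240 < 1016.00 → outlier.
All remaining values lie within [1016.00, 16976.00].

240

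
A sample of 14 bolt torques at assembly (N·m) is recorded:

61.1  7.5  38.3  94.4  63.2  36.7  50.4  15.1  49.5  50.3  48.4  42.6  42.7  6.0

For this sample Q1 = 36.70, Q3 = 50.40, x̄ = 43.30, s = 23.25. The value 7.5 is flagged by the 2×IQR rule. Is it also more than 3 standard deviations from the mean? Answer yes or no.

z = (7.5 − 43.30) / 23.25 = -1.54.
|z| = 1.54 ≤ 3.

no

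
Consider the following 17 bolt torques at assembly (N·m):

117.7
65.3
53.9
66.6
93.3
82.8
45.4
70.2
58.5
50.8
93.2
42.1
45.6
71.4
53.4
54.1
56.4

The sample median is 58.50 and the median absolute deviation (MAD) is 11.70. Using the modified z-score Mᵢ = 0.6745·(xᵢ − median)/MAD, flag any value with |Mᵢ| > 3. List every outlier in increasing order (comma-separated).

|Mᵢ| > 3 ⇔ |xᵢ − 58.50| > 3·11.70/0.6745 = 52.04.
So outliers lie outside [6.46, 110.54].
117.7: M = 3.41 → outlier.

117.7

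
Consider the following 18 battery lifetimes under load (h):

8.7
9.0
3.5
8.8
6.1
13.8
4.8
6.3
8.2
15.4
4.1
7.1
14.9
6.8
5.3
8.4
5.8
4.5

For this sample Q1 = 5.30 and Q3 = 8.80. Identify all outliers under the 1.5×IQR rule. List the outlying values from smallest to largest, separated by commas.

14.9, 15.4

IQR = Q3 − Q1 = 8.80 − 5.30 = 3.50.
Lower fence = Q1 − 1.5·IQR = 5.30 − 5.25 = 0.05.
Upper fence = Q3 + 1.5·IQR = 8.80 + 5.25 = 14.05.
14.9 > 14.05 → outlier.
15.4 > 14.05 → outlier.
All remaining values lie within [0.05, 14.05].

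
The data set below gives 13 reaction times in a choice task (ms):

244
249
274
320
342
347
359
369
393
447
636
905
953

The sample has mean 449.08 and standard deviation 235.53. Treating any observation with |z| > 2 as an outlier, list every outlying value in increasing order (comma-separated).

Cutoffs at x̄ ± 2s: 449.08 ± 2·235.53 = [-21.98, 920.14].
953: z = 2.14, |z| > 2 → outlier.
Every other value lies within [-21.98, 920.14].

953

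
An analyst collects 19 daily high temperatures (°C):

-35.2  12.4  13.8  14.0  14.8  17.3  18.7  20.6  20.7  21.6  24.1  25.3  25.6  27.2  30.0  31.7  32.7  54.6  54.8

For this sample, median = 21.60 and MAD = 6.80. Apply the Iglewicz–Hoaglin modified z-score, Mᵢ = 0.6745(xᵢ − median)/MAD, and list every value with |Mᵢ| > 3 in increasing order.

|Mᵢ| > 3 ⇔ |xᵢ − 21.60| > 3·6.80/0.6745 = 30.24.
So outliers lie outside [-8.64, 51.84].
-35.2: M = -5.63 → outlier.
54.6: M = 3.27 → outlier.
54.8: M = 3.29 → outlier.

-35.2, 54.6, 54.8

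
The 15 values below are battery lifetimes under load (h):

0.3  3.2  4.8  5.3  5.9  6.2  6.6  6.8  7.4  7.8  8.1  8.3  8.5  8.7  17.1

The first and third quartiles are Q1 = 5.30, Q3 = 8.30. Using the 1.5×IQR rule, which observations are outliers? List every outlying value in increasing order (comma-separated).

IQR = Q3 − Q1 = 8.30 − 5.30 = 3.00.
Lower fence = Q1 − 1.5·IQR = 5.30 − 4.50 = 0.80.
Upper fence = Q3 + 1.5·IQR = 8.30 + 4.50 = 12.80.
0.3 < 0.80 → outlier.
17.1 > 12.80 → outlier.
All remaining values lie within [0.80, 12.80].

0.3, 17.1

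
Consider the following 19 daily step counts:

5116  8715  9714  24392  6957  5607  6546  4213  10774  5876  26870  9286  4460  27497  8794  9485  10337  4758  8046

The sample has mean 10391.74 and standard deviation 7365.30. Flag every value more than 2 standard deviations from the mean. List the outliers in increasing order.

Cutoffs at x̄ ± 2s: 10391.74 ± 2·7365.30 = [-4338.86, 25122.34].
26870: z = 2.24, |z| > 2 → outlier.
27497: z = 2.32, |z| > 2 → outlier.
Every other value lies within [-4338.86, 25122.34].

26870, 27497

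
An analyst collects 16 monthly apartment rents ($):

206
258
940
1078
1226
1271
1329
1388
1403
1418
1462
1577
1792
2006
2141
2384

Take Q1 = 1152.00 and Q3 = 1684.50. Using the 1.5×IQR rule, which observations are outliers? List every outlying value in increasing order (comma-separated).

206, 258

IQR = Q3 − Q1 = 1684.50 − 1152.00 = 532.50.
Lower fence = Q1 − 1.5·IQR = 1152.00 − 798.75 = 353.25.
Upper fence = Q3 + 1.5·IQR = 1684.50 + 798.75 = 2483.25.
206 < 353.25 → outlier.
258 < 353.25 → outlier.
All remaining values lie within [353.25, 2483.25].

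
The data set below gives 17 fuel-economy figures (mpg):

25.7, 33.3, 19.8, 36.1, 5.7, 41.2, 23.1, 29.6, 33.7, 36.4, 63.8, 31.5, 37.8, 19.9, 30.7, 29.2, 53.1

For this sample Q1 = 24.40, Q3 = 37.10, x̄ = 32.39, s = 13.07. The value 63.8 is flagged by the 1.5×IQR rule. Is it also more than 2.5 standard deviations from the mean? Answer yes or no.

no

z = (63.8 − 32.39) / 13.07 = 2.40.
|z| = 2.40 ≤ 2.5.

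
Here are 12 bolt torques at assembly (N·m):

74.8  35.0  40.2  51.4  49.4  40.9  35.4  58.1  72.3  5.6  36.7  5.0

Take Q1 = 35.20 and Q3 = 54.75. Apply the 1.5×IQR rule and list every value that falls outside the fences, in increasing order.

5.0, 5.6

IQR = Q3 − Q1 = 54.75 − 35.20 = 19.55.
Lower fence = Q1 − 1.5·IQR = 35.20 − 29.325 = 5.875.
Upper fence = Q3 + 1.5·IQR = 54.75 + 29.325 = 84.075.
5.0 < 5.875 → outlier.
5.6 < 5.875 → outlier.
All remaining values lie within [5.875, 84.075].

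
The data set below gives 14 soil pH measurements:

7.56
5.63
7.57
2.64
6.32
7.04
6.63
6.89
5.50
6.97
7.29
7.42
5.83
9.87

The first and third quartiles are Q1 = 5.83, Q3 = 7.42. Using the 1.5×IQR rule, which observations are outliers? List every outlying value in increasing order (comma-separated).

IQR = Q3 − Q1 = 7.42 − 5.83 = 1.59.
Lower fence = Q1 − 1.5·IQR = 5.83 − 2.385 = 3.445.
Upper fence = Q3 + 1.5·IQR = 7.42 + 2.385 = 9.805.
2.64 < 3.445 → outlier.
9.87 > 9.805 → outlier.
All remaining values lie within [3.445, 9.805].

2.64, 9.87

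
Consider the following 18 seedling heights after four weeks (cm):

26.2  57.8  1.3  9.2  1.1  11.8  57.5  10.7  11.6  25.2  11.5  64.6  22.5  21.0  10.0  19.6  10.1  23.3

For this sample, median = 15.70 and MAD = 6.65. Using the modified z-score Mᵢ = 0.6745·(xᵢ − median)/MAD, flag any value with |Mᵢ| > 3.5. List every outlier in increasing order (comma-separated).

|Mᵢ| > 3.5 ⇔ |xᵢ − 15.70| > 3.5·6.65/0.6745 = 34.51.
So outliers lie outside [-18.81, 50.21].
57.5: M = 4.24 → outlier.
57.8: M = 4.27 → outlier.
64.6: M = 4.96 → outlier.

57.5, 57.8, 64.6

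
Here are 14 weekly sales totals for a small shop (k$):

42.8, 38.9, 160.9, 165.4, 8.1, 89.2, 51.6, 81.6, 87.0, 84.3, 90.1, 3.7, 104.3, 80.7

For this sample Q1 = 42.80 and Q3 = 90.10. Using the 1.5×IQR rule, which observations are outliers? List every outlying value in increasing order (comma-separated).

165.4

IQR = Q3 − Q1 = 90.10 − 42.80 = 47.30.
Lower fence = Q1 − 1.5·IQR = 42.80 − 70.95 = -28.15.
Upper fence = Q3 + 1.5·IQR = 90.10 + 70.95 = 161.05.
165.4 > 161.05 → outlier.
All remaining values lie within [-28.15, 161.05].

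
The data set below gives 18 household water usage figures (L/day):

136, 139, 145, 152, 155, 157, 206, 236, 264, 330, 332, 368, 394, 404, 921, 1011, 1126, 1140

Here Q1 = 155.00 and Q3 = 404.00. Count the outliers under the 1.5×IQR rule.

4

IQR = 249.00; fences at 155.00 − 373.50 = -218.50 and 404.00 + 373.50 = 777.50.
Outside the cutoffs: 921, 1011, 1126, 1140.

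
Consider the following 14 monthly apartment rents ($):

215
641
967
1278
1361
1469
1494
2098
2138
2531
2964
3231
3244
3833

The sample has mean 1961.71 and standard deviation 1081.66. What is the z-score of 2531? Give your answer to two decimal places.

z = (2531 − 1961.71) / 1081.66 = 0.53.

0.53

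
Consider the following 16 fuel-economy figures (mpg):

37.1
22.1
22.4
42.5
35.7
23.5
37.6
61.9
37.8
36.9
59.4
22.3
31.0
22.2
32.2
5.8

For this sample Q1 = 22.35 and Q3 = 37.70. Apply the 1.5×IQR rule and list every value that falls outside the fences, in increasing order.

IQR = Q3 − Q1 = 37.70 − 22.35 = 15.35.
Lower fence = Q1 − 1.5·IQR = 22.35 − 23.025 = -0.675.
Upper fence = Q3 + 1.5·IQR = 37.70 + 23.025 = 60.725.
61.9 > 60.725 → outlier.
All remaining values lie within [-0.675, 60.725].

61.9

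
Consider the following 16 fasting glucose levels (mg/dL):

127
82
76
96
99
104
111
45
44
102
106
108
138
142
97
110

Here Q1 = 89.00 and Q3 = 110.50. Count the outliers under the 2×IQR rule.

IQR = 21.50; fences at 89.00 − 43.00 = 46.00 and 110.50 + 43.00 = 153.50.
Outside the cutoffs: 44, 45.

2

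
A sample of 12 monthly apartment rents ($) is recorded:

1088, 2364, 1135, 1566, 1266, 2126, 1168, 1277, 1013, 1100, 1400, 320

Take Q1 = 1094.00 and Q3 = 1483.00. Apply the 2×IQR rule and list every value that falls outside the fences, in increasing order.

2364

IQR = Q3 − Q1 = 1483.00 − 1094.00 = 389.00.
Lower fence = Q1 − 2·IQR = 1094.00 − 778.00 = 316.00.
Upper fence = Q3 + 2·IQR = 1483.00 + 778.00 = 2261.00.
2364 > 2261.00 → outlier.
All remaining values lie within [316.00, 2261.00].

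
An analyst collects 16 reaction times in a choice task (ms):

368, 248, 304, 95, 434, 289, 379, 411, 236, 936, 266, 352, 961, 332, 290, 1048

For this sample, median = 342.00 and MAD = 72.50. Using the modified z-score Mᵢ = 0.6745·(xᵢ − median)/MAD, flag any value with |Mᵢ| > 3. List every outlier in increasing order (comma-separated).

|Mᵢ| > 3 ⇔ |xᵢ − 342.00| > 3·72.50/0.6745 = 322.46.
So outliers lie outside [19.54, 664.46].
936: M = 5.53 → outlier.
961: M = 5.76 → outlier.
1048: M = 6.57 → outlier.

936, 961, 1048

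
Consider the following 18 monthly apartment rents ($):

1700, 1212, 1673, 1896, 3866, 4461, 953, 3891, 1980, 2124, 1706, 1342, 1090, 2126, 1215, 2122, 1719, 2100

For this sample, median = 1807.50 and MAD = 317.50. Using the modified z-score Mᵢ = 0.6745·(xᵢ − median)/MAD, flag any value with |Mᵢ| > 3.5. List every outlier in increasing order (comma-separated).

3866, 3891, 4461

|Mᵢ| > 3.5 ⇔ |xᵢ − 1807.50| > 3.5·317.50/0.6745 = 1647.52.
So outliers lie outside [159.98, 3455.02].
3866: M = 4.37 → outlier.
3891: M = 4.43 → outlier.
4461: M = 5.64 → outlier.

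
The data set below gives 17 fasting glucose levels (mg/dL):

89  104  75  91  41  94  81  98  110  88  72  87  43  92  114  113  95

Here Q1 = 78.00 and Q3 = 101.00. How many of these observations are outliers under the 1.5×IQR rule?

2

IQR = 23.00; fences at 78.00 − 34.50 = 43.50 and 101.00 + 34.50 = 135.50.
Outside the cutoffs: 41, 43.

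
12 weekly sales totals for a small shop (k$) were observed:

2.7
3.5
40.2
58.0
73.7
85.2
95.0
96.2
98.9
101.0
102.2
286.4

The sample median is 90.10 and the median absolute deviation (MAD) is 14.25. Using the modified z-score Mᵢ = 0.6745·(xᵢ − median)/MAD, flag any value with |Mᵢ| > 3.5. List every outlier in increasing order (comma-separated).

|Mᵢ| > 3.5 ⇔ |xᵢ − 90.10| > 3.5·14.25/0.6745 = 73.94.
So outliers lie outside [16.16, 164.04].
2.7: M = -4.14 → outlier.
3.5: M = -4.10 → outlier.
286.4: M = 9.29 → outlier.

2.7, 3.5, 286.4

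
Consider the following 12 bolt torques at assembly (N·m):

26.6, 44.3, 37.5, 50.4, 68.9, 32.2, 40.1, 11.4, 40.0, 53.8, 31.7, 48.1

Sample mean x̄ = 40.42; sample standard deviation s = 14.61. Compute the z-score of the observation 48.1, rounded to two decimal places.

z = (48.1 − 40.42) / 14.61 = 0.53.

0.53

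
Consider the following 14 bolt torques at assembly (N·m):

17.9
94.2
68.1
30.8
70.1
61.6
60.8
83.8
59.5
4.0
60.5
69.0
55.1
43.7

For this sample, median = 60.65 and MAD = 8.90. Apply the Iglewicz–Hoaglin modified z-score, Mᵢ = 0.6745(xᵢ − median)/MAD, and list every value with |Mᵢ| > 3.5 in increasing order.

|Mᵢ| > 3.5 ⇔ |xᵢ − 60.65| > 3.5·8.90/0.6745 = 46.18.
So outliers lie outside [14.47, 106.83].
4.0: M = -4.29 → outlier.

4.0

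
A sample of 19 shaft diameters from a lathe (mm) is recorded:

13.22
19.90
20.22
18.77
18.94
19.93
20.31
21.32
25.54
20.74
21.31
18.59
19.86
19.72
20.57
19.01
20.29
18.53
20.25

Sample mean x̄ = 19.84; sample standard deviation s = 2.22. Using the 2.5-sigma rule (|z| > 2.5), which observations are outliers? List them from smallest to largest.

Cutoffs at x̄ ± 2.5s: 19.84 ± 2.5·2.22 = [14.29, 25.39].
13.22: z = -2.98, |z| > 2.5 → outlier.
25.54: z = 2.57, |z| > 2.5 → outlier.
Every other value lies within [14.29, 25.39].

13.22, 25.54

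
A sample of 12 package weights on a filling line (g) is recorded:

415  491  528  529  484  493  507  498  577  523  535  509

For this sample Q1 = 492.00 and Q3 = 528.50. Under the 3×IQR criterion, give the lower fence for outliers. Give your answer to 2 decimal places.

IQR = Q3 − Q1 = 528.50 − 492.00 = 36.50.
Lower fence = Q1 − 3·IQR = 492.00 − 109.50 = 382.50.
Upper fence = Q3 + 3·IQR = 528.50 + 109.50 = 638.00.

382.50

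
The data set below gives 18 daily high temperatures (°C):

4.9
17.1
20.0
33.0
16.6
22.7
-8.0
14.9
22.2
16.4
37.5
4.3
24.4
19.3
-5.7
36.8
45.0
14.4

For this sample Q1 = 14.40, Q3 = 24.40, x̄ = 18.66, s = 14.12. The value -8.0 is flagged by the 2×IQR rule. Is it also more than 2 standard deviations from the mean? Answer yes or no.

z = (-8.0 − 18.66) / 14.12 = -1.89.
|z| = 1.89 ≤ 2.

no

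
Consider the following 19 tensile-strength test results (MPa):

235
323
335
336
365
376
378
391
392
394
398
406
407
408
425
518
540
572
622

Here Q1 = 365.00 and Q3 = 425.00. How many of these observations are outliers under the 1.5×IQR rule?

5

IQR = 60.00; fences at 365.00 − 90.00 = 275.00 and 425.00 + 90.00 = 515.00.
Outside the cutoffs: 235, 518, 540, 572, 622.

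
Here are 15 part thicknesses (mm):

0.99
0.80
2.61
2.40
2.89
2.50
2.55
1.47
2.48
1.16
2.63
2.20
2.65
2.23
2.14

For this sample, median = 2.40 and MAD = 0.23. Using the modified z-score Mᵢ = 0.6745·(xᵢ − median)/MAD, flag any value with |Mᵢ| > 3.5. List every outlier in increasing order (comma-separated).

0.80, 0.99, 1.16

|Mᵢ| > 3.5 ⇔ |xᵢ − 2.40| > 3.5·0.23/0.6745 = 1.19.
So outliers lie outside [1.21, 3.59].
0.80: M = -4.69 → outlier.
0.99: M = -4.13 → outlier.
1.16: M = -3.64 → outlier.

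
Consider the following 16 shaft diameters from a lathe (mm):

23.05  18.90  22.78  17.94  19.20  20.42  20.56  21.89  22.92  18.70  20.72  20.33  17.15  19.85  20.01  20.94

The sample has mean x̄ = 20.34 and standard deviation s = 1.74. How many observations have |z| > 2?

0

Cutoffs: x̄ ± 2s = [16.86, 23.82].
Every value lies within the cutoffs.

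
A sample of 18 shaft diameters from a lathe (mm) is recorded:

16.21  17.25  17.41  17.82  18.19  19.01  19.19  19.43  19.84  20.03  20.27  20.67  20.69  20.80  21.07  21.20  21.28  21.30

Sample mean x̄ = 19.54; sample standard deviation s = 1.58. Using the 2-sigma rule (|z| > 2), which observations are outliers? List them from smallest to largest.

16.21

Cutoffs at x̄ ± 2s: 19.54 ± 2·1.58 = [16.38, 22.70].
16.21: z = -2.11, |z| > 2 → outlier.
Every other value lies within [16.38, 22.70].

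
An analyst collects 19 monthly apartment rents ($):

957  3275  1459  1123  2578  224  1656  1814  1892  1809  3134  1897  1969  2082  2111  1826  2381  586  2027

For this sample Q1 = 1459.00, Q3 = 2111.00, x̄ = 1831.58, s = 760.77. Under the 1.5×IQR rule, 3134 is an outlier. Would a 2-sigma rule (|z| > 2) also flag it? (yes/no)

z = (3134 − 1831.58) / 760.77 = 1.71.
|z| = 1.71 ≤ 2.

no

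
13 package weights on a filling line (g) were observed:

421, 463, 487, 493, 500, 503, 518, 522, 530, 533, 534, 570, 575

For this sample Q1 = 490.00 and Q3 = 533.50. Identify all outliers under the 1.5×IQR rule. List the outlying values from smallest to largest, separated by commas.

IQR = Q3 − Q1 = 533.50 − 490.00 = 43.50.
Lower fence = Q1 − 1.5·IQR = 490.00 − 65.25 = 424.75.
Upper fence = Q3 + 1.5·IQR = 533.50 + 65.25 = 598.75.
421 < 424.75 → outlier.
All remaining values lie within [424.75, 598.75].

421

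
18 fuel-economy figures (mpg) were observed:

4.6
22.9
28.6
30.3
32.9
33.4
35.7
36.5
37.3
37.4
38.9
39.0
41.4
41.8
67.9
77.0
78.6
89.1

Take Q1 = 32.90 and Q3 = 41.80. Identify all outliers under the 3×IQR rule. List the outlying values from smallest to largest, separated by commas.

4.6, 77.0, 78.6, 89.1

IQR = Q3 − Q1 = 41.80 − 32.90 = 8.90.
Lower fence = Q1 − 3·IQR = 32.90 − 26.70 = 6.20.
Upper fence = Q3 + 3·IQR = 41.80 + 26.70 = 68.50.
4.6 < 6.20 → outlier.
77.0 > 68.50 → outlier.
78.6 > 68.50 → outlier.
89.1 > 68.50 → outlier.
All remaining values lie within [6.20, 68.50].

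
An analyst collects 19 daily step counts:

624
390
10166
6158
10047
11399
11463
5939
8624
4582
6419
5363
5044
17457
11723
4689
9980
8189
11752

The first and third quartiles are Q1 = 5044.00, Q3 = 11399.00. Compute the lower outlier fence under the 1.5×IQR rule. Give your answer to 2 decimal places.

-4488.50

IQR = Q3 − Q1 = 11399.00 − 5044.00 = 6355.00.
Lower fence = Q1 − 1.5·IQR = 5044.00 − 9532.50 = -4488.50.
Upper fence = Q3 + 1.5·IQR = 11399.00 + 9532.50 = 20931.50.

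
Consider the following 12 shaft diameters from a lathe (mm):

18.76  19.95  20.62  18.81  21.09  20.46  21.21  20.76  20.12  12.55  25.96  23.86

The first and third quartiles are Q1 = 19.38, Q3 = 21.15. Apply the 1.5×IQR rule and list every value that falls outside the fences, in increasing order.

IQR = Q3 − Q1 = 21.15 − 19.38 = 1.77.
Lower fence = Q1 − 1.5·IQR = 19.38 − 2.655 = 16.725.
Upper fence = Q3 + 1.5·IQR = 21.15 + 2.655 = 23.805.
12.55 < 16.725 → outlier.
23.86 > 23.805 → outlier.
25.96 > 23.805 → outlier.
All remaining values lie within [16.725, 23.805].

12.55, 23.86, 25.96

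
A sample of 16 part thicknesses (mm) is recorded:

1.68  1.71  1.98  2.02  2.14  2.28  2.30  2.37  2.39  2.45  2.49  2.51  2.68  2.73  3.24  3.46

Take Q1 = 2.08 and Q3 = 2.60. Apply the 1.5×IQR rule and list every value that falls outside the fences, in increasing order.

IQR = Q3 − Q1 = 2.60 − 2.08 = 0.52.
Lower fence = Q1 − 1.5·IQR = 2.08 − 0.78 = 1.30.
Upper fence = Q3 + 1.5·IQR = 2.60 + 0.78 = 3.38.
3.46 > 3.38 → outlier.
All remaining values lie within [1.30, 3.38].

3.46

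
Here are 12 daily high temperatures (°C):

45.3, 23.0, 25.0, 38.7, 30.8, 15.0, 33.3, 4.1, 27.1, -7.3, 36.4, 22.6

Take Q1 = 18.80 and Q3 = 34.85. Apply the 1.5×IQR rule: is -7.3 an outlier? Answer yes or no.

yes

IQR = Q3 − Q1 = 34.85 − 18.80 = 16.05.
Lower fence = Q1 − 1.5·IQR = 18.80 − 24.075 = -5.275.
Upper fence = Q3 + 1.5·IQR = 34.85 + 24.075 = 58.925.
-7.3 lies below the lower fence.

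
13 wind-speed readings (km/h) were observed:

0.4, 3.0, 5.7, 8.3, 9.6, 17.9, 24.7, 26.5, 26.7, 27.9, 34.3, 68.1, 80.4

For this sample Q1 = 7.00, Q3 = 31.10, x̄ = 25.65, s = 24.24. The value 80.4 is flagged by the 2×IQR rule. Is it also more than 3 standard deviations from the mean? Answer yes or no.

z = (80.4 − 25.65) / 24.24 = 2.26.
|z| = 2.26 ≤ 3.

no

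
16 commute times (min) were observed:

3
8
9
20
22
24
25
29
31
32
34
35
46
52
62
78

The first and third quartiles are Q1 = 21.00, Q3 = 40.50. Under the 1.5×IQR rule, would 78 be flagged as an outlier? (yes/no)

yes

IQR = Q3 − Q1 = 40.50 − 21.00 = 19.50.
Lower fence = Q1 − 1.5·IQR = 21.00 − 29.25 = -8.25.
Upper fence = Q3 + 1.5·IQR = 40.50 + 29.25 = 69.75.
78 lies above the upper fence.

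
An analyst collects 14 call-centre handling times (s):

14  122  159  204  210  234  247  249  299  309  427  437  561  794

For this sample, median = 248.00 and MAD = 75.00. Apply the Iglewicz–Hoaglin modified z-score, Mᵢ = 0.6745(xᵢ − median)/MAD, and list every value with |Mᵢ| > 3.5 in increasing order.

794

|Mᵢ| > 3.5 ⇔ |xᵢ − 248.00| > 3.5·75.00/0.6745 = 389.18.
So outliers lie outside [-141.18, 637.18].
794: M = 4.91 → outlier.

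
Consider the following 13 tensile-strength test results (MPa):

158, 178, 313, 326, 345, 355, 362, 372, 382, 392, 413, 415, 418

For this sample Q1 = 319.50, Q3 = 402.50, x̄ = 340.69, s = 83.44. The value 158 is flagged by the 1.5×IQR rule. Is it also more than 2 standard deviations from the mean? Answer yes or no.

yes

z = (158 − 340.69) / 83.44 = -2.19.
|z| = 2.19 > 2.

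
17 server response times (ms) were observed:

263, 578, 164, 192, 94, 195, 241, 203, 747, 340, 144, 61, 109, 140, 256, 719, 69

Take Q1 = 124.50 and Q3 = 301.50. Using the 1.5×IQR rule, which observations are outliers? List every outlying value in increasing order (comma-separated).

IQR = Q3 − Q1 = 301.50 − 124.50 = 177.00.
Lower fence = Q1 − 1.5·IQR = 124.50 − 265.50 = -141.00.
Upper fence = Q3 + 1.5·IQR = 301.50 + 265.50 = 567.00.
578 > 567.00 → outlier.
719 > 567.00 → outlier.
747 > 567.00 → outlier.
All remaining values lie within [-141.00, 567.00].

578, 719, 747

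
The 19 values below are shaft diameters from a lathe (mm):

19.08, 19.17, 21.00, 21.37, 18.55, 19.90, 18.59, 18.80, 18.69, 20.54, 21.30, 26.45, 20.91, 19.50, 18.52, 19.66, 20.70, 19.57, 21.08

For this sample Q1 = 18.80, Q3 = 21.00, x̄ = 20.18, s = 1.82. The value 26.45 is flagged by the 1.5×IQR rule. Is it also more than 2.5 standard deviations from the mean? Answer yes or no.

yes

z = (26.45 − 20.18) / 1.82 = 3.45.
|z| = 3.45 > 2.5.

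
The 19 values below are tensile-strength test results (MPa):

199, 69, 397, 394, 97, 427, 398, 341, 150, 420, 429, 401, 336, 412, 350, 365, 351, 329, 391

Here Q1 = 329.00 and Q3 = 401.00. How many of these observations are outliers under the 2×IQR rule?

3

IQR = 72.00; fences at 329.00 − 144.00 = 185.00 and 401.00 + 144.00 = 545.00.
Outside the cutoffs: 69, 97, 150.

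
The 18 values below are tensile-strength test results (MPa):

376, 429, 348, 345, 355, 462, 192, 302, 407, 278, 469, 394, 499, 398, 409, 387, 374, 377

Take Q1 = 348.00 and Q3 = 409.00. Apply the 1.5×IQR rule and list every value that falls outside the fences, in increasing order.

192

IQR = Q3 − Q1 = 409.00 − 348.00 = 61.00.
Lower fence = Q1 − 1.5·IQR = 348.00 − 91.50 = 256.50.
Upper fence = Q3 + 1.5·IQR = 409.00 + 91.50 = 500.50.
192 < 256.50 → outlier.
All remaining values lie within [256.50, 500.50].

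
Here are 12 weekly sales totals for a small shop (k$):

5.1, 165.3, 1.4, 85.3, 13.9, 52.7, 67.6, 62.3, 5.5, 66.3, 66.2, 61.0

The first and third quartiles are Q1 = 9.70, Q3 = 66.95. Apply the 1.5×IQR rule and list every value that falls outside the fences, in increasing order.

165.3

IQR = Q3 − Q1 = 66.95 − 9.70 = 57.25.
Lower fence = Q1 − 1.5·IQR = 9.70 − 85.875 = -76.175.
Upper fence = Q3 + 1.5·IQR = 66.95 + 85.875 = 152.825.
165.3 > 152.825 → outlier.
All remaining values lie within [-76.175, 152.825].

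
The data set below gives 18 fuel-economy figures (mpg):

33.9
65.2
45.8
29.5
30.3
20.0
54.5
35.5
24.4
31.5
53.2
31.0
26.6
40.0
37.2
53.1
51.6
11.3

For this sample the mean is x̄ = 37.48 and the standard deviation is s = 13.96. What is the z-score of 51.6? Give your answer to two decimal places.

1.01

z = (51.6 − 37.48) / 13.96 = 1.01.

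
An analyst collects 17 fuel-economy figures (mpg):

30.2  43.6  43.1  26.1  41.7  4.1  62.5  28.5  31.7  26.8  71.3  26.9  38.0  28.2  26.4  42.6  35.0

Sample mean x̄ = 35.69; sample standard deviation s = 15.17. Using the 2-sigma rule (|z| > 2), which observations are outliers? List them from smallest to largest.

4.1, 71.3

Cutoffs at x̄ ± 2s: 35.69 ± 2·15.17 = [5.35, 66.03].
4.1: z = -2.08, |z| > 2 → outlier.
71.3: z = 2.35, |z| > 2 → outlier.
Every other value lies within [5.35, 66.03].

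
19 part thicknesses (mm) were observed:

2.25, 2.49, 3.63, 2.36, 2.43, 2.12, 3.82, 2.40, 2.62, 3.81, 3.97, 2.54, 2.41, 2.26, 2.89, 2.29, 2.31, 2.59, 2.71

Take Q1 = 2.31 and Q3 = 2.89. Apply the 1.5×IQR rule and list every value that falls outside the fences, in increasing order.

3.81, 3.82, 3.97

IQR = Q3 − Q1 = 2.89 − 2.31 = 0.58.
Lower fence = Q1 − 1.5·IQR = 2.31 − 0.87 = 1.44.
Upper fence = Q3 + 1.5·IQR = 2.89 + 0.87 = 3.76.
3.81 > 3.76 → outlier.
3.82 > 3.76 → outlier.
3.97 > 3.76 → outlier.
All remaining values lie within [1.44, 3.76].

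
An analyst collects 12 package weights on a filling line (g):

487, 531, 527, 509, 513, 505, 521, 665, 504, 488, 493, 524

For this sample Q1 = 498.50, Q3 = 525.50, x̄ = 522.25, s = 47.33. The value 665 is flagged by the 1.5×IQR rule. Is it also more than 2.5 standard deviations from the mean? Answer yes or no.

z = (665 − 522.25) / 47.33 = 3.02.
|z| = 3.02 > 2.5.

yes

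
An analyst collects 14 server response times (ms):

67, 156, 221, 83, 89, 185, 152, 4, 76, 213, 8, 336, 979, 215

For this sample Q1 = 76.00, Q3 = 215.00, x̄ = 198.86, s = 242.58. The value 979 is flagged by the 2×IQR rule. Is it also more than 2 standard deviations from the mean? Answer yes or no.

z = (979 − 198.86) / 242.58 = 3.22.
|z| = 3.22 > 2.

yes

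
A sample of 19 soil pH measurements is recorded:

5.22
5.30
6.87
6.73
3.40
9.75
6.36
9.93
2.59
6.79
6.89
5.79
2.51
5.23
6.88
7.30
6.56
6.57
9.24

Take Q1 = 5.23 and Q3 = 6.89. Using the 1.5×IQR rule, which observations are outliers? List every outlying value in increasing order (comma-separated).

2.51, 2.59, 9.75, 9.93

IQR = Q3 − Q1 = 6.89 − 5.23 = 1.66.
Lower fence = Q1 − 1.5·IQR = 5.23 − 2.49 = 2.74.
Upper fence = Q3 + 1.5·IQR = 6.89 + 2.49 = 9.38.
2.51 < 2.74 → outlier.
2.59 < 2.74 → outlier.
9.75 > 9.38 → outlier.
9.93 > 9.38 → outlier.
All remaining values lie within [2.74, 9.38].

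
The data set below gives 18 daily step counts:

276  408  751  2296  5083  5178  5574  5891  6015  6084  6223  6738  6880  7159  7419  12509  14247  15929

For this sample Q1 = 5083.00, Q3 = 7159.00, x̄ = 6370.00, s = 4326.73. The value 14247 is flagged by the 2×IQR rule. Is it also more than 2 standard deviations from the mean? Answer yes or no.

no

z = (14247 − 6370.00) / 4326.73 = 1.82.
|z| = 1.82 ≤ 2.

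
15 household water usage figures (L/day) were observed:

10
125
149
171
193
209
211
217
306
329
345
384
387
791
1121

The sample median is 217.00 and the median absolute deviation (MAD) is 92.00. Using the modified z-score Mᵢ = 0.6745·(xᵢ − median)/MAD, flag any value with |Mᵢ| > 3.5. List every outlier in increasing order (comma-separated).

|Mᵢ| > 3.5 ⇔ |xᵢ − 217.00| > 3.5·92.00/0.6745 = 477.39.
So outliers lie outside [-260.39, 694.39].
791: M = 4.21 → outlier.
1121: M = 6.63 → outlier.

791, 1121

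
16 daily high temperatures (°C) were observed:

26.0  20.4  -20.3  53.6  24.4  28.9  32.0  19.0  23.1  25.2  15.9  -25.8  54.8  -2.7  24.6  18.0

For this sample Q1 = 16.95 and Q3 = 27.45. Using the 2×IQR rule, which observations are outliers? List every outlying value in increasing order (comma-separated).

IQR = Q3 − Q1 = 27.45 − 16.95 = 10.50.
Lower fence = Q1 − 2·IQR = 16.95 − 21.00 = -4.05.
Upper fence = Q3 + 2·IQR = 27.45 + 21.00 = 48.45.
-25.8 < -4.05 → outlier.
-20.3 < -4.05 → outlier.
53.6 > 48.45 → outlier.
54.8 > 48.45 → outlier.
All remaining values lie within [-4.05, 48.45].

-25.8, -20.3, 53.6, 54.8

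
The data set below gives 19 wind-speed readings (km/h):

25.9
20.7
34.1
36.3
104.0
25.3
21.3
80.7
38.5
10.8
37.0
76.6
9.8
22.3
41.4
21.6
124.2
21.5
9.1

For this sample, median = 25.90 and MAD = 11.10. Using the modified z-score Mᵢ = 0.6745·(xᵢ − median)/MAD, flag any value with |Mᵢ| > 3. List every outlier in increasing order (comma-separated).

76.6, 80.7, 104.0, 124.2

|Mᵢ| > 3 ⇔ |xᵢ − 25.90| > 3·11.10/0.6745 = 49.37.
So outliers lie outside [-23.47, 75.27].
76.6: M = 3.08 → outlier.
80.7: M = 3.33 → outlier.
104.0: M = 4.75 → outlier.
124.2: M = 5.97 → outlier.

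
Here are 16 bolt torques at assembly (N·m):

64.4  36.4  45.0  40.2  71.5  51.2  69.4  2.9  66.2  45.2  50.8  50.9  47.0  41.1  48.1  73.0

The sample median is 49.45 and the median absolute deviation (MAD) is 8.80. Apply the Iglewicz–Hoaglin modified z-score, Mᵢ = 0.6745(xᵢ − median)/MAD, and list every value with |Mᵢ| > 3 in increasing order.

|Mᵢ| > 3 ⇔ |xᵢ − 49.45| > 3·8.80/0.6745 = 39.14.
So outliers lie outside [10.31, 88.59].
2.9: M = -3.57 → outlier.

2.9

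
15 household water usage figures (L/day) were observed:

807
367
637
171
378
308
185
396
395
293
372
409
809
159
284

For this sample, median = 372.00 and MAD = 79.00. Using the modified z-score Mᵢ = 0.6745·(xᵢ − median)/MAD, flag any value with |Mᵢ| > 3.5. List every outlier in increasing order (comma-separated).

807, 809

|Mᵢ| > 3.5 ⇔ |xᵢ − 372.00| > 3.5·79.00/0.6745 = 409.93.
So outliers lie outside [-37.93, 781.93].
807: M = 3.71 → outlier.
809: M = 3.73 → outlier.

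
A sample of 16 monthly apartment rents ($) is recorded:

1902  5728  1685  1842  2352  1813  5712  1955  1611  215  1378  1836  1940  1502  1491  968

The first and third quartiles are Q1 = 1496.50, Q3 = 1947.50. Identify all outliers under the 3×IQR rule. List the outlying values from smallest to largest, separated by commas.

IQR = Q3 − Q1 = 1947.50 − 1496.50 = 451.00.
Lower fence = Q1 − 3·IQR = 1496.50 − 1353.00 = 143.50.
Upper fence = Q3 + 3·IQR = 1947.50 + 1353.00 = 3300.50.
5712 > 3300.50 → outlier.
5728 > 3300.50 → outlier.
All remaining values lie within [143.50, 3300.50].

5712, 5728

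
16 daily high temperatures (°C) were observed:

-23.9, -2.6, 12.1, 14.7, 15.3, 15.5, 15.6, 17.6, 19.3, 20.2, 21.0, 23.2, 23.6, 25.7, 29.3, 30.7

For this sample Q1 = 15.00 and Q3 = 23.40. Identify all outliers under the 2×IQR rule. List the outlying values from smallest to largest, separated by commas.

-23.9, -2.6

IQR = Q3 − Q1 = 23.40 − 15.00 = 8.40.
Lower fence = Q1 − 2·IQR = 15.00 − 16.80 = -1.80.
Upper fence = Q3 + 2·IQR = 23.40 + 16.80 = 40.20.
-23.9 < -1.80 → outlier.
-2.6 < -1.80 → outlier.
All remaining values lie within [-1.80, 40.20].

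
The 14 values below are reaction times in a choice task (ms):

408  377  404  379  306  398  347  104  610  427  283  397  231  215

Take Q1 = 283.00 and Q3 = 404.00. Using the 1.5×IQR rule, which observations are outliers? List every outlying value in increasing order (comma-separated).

610

IQR = Q3 − Q1 = 404.00 − 283.00 = 121.00.
Lower fence = Q1 − 1.5·IQR = 283.00 − 181.50 = 101.50.
Upper fence = Q3 + 1.5·IQR = 404.00 + 181.50 = 585.50.
610 > 585.50 → outlier.
All remaining values lie within [101.50, 585.50].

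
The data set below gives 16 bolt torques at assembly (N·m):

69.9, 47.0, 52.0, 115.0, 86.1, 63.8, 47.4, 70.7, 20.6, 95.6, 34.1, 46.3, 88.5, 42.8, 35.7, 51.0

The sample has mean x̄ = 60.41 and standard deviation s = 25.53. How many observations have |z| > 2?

Cutoffs: x̄ ± 2s = [9.35, 111.47].
Outside the cutoffs: 115.0.

1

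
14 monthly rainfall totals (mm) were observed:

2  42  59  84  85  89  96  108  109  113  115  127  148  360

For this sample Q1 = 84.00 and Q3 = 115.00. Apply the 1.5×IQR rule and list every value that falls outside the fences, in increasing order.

IQR = Q3 − Q1 = 115.00 − 84.00 = 31.00.
Lower fence = Q1 − 1.5·IQR = 84.00 − 46.50 = 37.50.
Upper fence = Q3 + 1.5·IQR = 115.00 + 46.50 = 161.50.
2 < 37.50 → outlier.
360 > 161.50 → outlier.
All remaining values lie within [37.50, 161.50].

2, 360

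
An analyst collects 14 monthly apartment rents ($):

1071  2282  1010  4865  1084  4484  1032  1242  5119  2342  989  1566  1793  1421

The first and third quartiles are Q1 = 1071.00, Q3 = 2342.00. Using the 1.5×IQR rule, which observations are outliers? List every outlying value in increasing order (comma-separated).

IQR = Q3 − Q1 = 2342.00 − 1071.00 = 1271.00.
Lower fence = Q1 − 1.5·IQR = 1071.00 − 1906.50 = -835.50.
Upper fence = Q3 + 1.5·IQR = 2342.00 + 1906.50 = 4248.50.
4484 > 4248.50 → outlier.
4865 > 4248.50 → outlier.
5119 > 4248.50 → outlier.
All remaining values lie within [-835.50, 4248.50].

4484, 4865, 5119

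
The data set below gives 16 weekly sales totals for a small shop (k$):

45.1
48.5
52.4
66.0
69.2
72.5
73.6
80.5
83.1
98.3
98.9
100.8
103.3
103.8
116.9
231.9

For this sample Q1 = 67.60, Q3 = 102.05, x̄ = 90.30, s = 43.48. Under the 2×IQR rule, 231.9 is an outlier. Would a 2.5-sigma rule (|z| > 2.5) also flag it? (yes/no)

z = (231.9 − 90.30) / 43.48 = 3.26.
|z| = 3.26 > 2.5.

yes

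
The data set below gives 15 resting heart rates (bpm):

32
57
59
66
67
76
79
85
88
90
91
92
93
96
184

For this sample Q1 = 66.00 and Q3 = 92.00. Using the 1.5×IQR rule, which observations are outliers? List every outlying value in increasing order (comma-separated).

184

IQR = Q3 − Q1 = 92.00 − 66.00 = 26.00.
Lower fence = Q1 − 1.5·IQR = 66.00 − 39.00 = 27.00.
Upper fence = Q3 + 1.5·IQR = 92.00 + 39.00 = 131.00.
184 > 131.00 → outlier.
All remaining values lie within [27.00, 131.00].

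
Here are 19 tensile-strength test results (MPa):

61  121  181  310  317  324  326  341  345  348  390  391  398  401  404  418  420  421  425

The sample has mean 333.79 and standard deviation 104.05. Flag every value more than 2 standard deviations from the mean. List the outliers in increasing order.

61, 121

Cutoffs at x̄ ± 2s: 333.79 ± 2·104.05 = [125.69, 541.89].
61: z = -2.62, |z| > 2 → outlier.
121: z = -2.05, |z| > 2 → outlier.
Every other value lies within [125.69, 541.89].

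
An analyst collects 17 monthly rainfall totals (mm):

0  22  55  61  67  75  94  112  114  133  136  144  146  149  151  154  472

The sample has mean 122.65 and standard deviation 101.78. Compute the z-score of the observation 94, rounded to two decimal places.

z = (94 − 122.65) / 101.78 = -0.28.

-0.28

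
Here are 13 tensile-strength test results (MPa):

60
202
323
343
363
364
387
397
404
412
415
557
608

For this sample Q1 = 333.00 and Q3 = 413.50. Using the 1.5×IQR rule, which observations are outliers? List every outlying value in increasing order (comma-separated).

IQR = Q3 − Q1 = 413.50 − 333.00 = 80.50.
Lower fence = Q1 − 1.5·IQR = 333.00 − 120.75 = 212.25.
Upper fence = Q3 + 1.5·IQR = 413.50 + 120.75 = 534.25.
60 < 212.25 → outlier.
202 < 212.25 → outlier.
557 > 534.25 → outlier.
608 > 534.25 → outlier.
All remaining values lie within [212.25, 534.25].

60, 202, 557, 608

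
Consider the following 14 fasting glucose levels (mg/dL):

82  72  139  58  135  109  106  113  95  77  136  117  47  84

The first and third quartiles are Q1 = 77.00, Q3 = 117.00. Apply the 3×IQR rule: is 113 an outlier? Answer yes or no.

no

IQR = Q3 − Q1 = 117.00 − 77.00 = 40.00.
Lower fence = Q1 − 3·IQR = 77.00 − 120.00 = -43.00.
Upper fence = Q3 + 3·IQR = 117.00 + 120.00 = 237.00.
113 lies within [-43.00, 237.00].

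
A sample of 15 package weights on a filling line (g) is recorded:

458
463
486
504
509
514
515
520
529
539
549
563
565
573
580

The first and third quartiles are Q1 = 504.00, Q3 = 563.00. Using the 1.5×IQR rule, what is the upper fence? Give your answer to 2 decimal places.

IQR = Q3 − Q1 = 563.00 − 504.00 = 59.00.
Lower fence = Q1 − 1.5·IQR = 504.00 − 88.50 = 415.50.
Upper fence = Q3 + 1.5·IQR = 563.00 + 88.50 = 651.50.

651.50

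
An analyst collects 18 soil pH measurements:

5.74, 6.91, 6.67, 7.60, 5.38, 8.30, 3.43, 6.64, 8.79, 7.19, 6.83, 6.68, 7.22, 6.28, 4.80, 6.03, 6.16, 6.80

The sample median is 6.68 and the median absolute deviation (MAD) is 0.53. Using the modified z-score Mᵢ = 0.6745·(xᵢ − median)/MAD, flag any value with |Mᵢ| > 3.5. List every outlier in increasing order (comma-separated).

3.43

|Mᵢ| > 3.5 ⇔ |xᵢ − 6.68| > 3.5·0.53/0.6745 = 2.75.
So outliers lie outside [3.93, 9.43].
3.43: M = -4.14 → outlier.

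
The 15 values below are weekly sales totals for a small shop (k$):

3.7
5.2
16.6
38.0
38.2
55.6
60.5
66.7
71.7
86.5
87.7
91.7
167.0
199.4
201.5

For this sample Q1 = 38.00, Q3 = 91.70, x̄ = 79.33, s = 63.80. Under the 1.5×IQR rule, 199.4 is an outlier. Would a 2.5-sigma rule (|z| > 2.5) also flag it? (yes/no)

no

z = (199.4 − 79.33) / 63.80 = 1.88.
|z| = 1.88 ≤ 2.5.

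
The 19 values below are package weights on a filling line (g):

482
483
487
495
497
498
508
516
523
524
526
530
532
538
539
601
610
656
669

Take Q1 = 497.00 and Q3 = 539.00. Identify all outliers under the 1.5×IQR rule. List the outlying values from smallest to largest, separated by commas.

610, 656, 669

IQR = Q3 − Q1 = 539.00 − 497.00 = 42.00.
Lower fence = Q1 − 1.5·IQR = 497.00 − 63.00 = 434.00.
Upper fence = Q3 + 1.5·IQR = 539.00 + 63.00 = 602.00.
610 > 602.00 → outlier.
656 > 602.00 → outlier.
669 > 602.00 → outlier.
All remaining values lie within [434.00, 602.00].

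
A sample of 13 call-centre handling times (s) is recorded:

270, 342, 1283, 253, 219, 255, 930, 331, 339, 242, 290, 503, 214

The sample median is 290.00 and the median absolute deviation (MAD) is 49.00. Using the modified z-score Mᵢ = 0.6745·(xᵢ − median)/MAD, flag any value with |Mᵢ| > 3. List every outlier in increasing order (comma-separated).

930, 1283

|Mᵢ| > 3 ⇔ |xᵢ − 290.00| > 3·49.00/0.6745 = 217.94.
So outliers lie outside [72.06, 507.94].
930: M = 8.81 → outlier.
1283: M = 13.67 → outlier.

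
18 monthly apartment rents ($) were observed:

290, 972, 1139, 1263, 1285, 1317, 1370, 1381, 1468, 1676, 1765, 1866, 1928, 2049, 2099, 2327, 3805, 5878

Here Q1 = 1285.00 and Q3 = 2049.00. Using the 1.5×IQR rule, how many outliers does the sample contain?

IQR = 764.00; fences at 1285.00 − 1146.00 = 139.00 and 2049.00 + 1146.00 = 3195.00.
Outside the cutoffs: 3805, 5878.

2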